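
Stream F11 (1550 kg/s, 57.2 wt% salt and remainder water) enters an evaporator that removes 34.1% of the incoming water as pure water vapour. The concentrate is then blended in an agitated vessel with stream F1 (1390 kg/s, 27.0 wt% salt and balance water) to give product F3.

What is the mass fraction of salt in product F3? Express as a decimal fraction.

Vapour removed = 0.341×0.428×1550 = 226.22 kg/s; concentrate = 1323.8 kg/s.
salt reaching the mixer = 886.6 (from concentrate) + 1390×0.270 = 1261.9 kg/s.
Product flow = 1323.8 + 1390 = 2713.8 kg/s; salt fraction = 0.465.

0.465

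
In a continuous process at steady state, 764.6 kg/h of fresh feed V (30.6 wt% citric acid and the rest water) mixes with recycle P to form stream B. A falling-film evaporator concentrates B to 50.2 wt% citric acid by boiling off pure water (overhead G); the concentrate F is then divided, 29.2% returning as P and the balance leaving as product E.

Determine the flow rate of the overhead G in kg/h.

Overall citric acid balance (none leaves overhead): citric acid in fresh feed = citric acid in product, i.e. 764.6×0.306 = (1−0.292)·F·0.502.
F = 233.97/(0.502×0.708) = 658.29 kg/h.
Recycle P = 0.292×658.29 = 192.22 kg/h.
Combined feed B = 764.6 + 192.22 = 956.82 kg/h.
Overhead G = B − F = 956.82 − 658.29 = 298.53 kg/h.

298.5 kg/h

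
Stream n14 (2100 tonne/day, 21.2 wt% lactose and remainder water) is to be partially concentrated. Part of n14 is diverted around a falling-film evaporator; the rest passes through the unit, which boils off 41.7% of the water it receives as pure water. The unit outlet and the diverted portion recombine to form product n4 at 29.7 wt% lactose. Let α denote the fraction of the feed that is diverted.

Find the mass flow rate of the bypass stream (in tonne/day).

All 2100×0.212 = 445.2 tonne/day of lactose reaches n4, so n4 = 445.2/0.297 = 1499 tonne/day and vapour = 601.01 tonne/day.
The evaporator receives (1−α)·2100 of feed at 0.788 water and removes 0.417 of that water:
0.417×0.788×(1−α)×2100 = 601.01
(1−α) = 601.01/690.05 = 0.8710;  α = 0.1290.
Bypass flow = 0.1290×2100 = 270.98 tonne/day.

271 tonne/day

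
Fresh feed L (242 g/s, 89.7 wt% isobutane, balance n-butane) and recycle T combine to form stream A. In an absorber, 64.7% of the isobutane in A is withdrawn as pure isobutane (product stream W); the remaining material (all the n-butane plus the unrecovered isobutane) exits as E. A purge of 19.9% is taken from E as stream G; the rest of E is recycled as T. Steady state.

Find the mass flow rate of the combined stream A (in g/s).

427.9 g/s

n-butane enters only via L and leaves only via the purge: 242×0.103 = 0.199×(n-butane in E), and the absorber passes all n-butane, so n-butane in A = n-butane in E = 125.26 g/s.
isobutane in A: m_A = 242×0.897 + (1−0.199)·(1−0.647)·m_A, so m_A = 217.07/0.7172 = 302.65 g/s.
A = 302.65 + 125.26 = 427.91 g/s.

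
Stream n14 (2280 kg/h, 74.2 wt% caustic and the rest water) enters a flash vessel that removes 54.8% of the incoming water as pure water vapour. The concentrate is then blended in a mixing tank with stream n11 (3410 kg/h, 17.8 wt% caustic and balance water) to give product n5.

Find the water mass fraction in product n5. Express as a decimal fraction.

Vapour removed = 0.548×0.258×2280 = 322.36 kg/h; concentrate = 1957.6 kg/h.
water reaching the mixer = 265.88 (from concentrate) + 3410×0.822 = 3068.9 kg/h.
Product flow = 1957.6 + 3410 = 5367.6 kg/h; water fraction = 0.572.

0.572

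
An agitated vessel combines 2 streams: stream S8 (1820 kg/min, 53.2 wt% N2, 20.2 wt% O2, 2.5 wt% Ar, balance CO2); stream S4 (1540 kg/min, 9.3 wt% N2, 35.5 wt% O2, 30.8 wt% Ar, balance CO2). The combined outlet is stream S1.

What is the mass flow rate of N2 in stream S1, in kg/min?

N2 out = N2 in = 1820×0.532 + 1540×0.093 = 1111.5 kg/min.

1111 kg/min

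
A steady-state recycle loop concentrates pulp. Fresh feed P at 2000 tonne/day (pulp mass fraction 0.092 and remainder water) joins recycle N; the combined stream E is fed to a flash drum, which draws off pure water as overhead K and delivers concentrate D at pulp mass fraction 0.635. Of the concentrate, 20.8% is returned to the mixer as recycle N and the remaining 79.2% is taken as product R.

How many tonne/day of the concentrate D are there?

Overall pulp balance (none leaves overhead): pulp in fresh feed = pulp in product, i.e. 2000×0.092 = (1−0.208)·D·0.635.
D = 184/(0.635×0.792) = 365.86 tonne/day.

365.9 tonne/day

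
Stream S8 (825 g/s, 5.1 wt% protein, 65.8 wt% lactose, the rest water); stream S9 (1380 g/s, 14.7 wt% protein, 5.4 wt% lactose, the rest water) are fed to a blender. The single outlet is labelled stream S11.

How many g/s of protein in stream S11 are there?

protein out = protein in = 825×0.051 + 1380×0.147 = 244.93 g/s.

244.9 g/s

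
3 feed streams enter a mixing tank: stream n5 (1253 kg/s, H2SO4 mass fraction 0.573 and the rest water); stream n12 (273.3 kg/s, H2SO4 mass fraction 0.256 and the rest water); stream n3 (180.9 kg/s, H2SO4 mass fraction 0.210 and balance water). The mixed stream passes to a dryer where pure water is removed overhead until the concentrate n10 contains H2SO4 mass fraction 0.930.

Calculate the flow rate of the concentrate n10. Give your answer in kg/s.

888.1 kg/s

H2SO4 entering = 1253×0.573 + 273.3×0.256 + 180.9×0.210 = 825.92 kg/s.
All H2SO4 reports to n10, so n10 = 825.92/0.930 = 888.09 kg/s.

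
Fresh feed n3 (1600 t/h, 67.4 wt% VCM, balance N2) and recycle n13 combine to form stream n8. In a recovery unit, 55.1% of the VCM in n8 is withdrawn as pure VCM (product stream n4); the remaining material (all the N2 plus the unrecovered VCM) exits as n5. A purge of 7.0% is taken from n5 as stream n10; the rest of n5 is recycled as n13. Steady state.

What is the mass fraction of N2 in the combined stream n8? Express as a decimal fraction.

0.801

N2 enters only via n3 and leaves only via the purge: 1600×0.326 = 0.070×(N2 in n5), and the recovery unit passes all N2, so N2 in n8 = N2 in n5 = 7451.4 t/h.
VCM in n8: m_A = 1600×0.674 + (1−0.070)·(1−0.551)·m_A, so m_A = 1078.4/0.5824 = 1851.6 t/h.
n8 = 1851.6 + 7451.4 = 9303 t/h.
N2 fraction in n8 = 7451.4/9303 = 0.801.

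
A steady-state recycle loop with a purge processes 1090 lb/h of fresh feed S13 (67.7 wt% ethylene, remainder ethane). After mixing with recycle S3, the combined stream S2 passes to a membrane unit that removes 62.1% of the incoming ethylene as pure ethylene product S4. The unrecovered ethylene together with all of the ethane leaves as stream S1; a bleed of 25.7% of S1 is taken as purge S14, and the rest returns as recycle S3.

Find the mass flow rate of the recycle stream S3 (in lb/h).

1307 lb/h

ethane enters only via S13 and leaves only via the purge: 1090×0.323 = 0.257×(ethane in S1), and the membrane unit passes all ethane, so ethane in S2 = ethane in S1 = 1369.9 lb/h.
ethylene in S2: m_A = 1090×0.677 + (1−0.257)·(1−0.621)·m_A, so m_A = 737.93/0.7184 = 1027.2 lb/h.
S1 = (1−0.621)×1027.2 + 1369.9 = 1759.2 lb/h.
Recycle S3 = (1−0.257)×1759.2 = 1307.1 lb/h.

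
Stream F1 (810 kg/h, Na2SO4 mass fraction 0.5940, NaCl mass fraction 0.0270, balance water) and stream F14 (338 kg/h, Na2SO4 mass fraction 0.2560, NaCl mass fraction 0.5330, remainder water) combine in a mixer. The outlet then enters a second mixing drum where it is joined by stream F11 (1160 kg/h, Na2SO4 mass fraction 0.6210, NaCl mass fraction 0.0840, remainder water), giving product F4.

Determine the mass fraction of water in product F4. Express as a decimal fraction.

0.3122

Overall, product flow = 2308 kg/h.
water in = 810×0.379 + 338×0.211 + 1160×0.295 = 720.51 kg/h.
water fraction in F4 = 0.3122.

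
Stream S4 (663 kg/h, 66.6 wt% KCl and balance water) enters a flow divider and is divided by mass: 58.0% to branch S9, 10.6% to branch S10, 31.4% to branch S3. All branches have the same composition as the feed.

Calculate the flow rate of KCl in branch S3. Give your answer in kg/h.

Branch S3 total = 0.314×663 = 208.18 kg/h.
KCl in S3 = 0.666×208.18 = 138.65 kg/h.

138.6 kg/h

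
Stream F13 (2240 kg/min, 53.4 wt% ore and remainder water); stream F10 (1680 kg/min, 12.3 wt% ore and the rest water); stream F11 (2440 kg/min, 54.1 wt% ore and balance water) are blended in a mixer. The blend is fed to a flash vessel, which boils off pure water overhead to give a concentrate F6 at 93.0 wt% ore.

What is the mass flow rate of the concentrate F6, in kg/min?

ore entering = 2240×0.534 + 1680×0.123 + 2440×0.541 = 2722.8 kg/min.
All ore reports to F6, so F6 = 2722.8/0.930 = 2927.8 kg/min.

2928 kg/min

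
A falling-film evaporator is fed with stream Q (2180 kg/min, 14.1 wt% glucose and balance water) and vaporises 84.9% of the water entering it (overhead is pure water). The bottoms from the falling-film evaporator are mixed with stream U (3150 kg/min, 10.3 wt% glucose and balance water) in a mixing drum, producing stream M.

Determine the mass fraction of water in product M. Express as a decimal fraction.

0.831

Vapour removed = 0.849×0.859×2180 = 1589.9 kg/min; concentrate = 590.15 kg/min.
water reaching the mixer = 282.77 (from concentrate) + 3150×0.897 = 3108.3 kg/min.
Product flow = 590.15 + 3150 = 3740.1 kg/min; water fraction = 0.831.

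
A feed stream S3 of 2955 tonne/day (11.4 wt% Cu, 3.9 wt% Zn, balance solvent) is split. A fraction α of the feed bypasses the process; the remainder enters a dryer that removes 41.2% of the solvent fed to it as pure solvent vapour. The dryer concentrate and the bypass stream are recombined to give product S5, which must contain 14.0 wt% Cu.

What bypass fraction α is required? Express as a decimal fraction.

All 2955×0.114 = 336.87 tonne/day of Cu reaches S5, so S5 = 336.87/0.140 = 2406.2 tonne/day and vapour = 548.79 tonne/day.
The evaporator receives (1−α)·2955 of feed at 0.847 solvent and removes 0.412 of that solvent:
0.412×0.847×(1−α)×2955 = 548.79
(1−α) = 548.79/1031.2 = 0.5322;  α = 0.4678.

0.468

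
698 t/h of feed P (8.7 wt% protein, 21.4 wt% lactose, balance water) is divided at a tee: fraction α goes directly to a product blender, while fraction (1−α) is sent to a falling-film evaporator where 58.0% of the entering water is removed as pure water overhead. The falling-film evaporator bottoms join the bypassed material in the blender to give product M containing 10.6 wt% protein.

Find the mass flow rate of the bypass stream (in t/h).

389.4 t/h

All 698×0.087 = 60.726 t/h of protein reaches M, so M = 60.726/0.106 = 572.89 t/h and vapour = 125.11 t/h.
The evaporator receives (1−α)·698 of feed at 0.699 water and removes 0.580 of that water:
0.580×0.699×(1−α)×698 = 125.11
(1−α) = 125.11/282.98 = 0.4421;  α = 0.5579.
Bypass flow = 0.5579×698 = 389.4 t/h.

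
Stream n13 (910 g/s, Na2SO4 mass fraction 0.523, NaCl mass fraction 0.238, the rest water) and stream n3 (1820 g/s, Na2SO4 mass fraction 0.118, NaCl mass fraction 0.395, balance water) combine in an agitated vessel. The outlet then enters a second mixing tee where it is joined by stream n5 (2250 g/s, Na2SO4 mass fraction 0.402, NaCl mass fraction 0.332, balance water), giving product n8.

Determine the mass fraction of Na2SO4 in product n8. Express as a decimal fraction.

Overall, product flow = 4980 g/s.
Na2SO4 in = 910×0.523 + 1820×0.118 + 2250×0.402 = 1595.2 g/s.
Na2SO4 fraction in n8 = 0.320.

0.320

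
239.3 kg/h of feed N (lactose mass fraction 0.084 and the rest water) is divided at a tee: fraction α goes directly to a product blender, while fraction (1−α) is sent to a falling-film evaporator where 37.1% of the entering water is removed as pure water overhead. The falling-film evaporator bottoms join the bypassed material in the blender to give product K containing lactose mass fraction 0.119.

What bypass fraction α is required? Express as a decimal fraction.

0.135

All 239.3×0.084 = 20.101 kg/h of lactose reaches K, so K = 20.101/0.119 = 168.92 kg/h and vapour = 70.382 kg/h.
The evaporator receives (1−α)·239.3 of feed at 0.916 water and removes 0.371 of that water:
0.371×0.916×(1−α)×239.3 = 70.382
(1−α) = 70.382/81.323 = 0.8655;  α = 0.1345.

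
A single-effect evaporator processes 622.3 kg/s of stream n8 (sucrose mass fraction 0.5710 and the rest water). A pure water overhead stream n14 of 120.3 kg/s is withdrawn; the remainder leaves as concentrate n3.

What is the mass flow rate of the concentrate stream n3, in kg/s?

Concentrate = 622.3 − 120.3 = 502 kg/s.

502 kg/s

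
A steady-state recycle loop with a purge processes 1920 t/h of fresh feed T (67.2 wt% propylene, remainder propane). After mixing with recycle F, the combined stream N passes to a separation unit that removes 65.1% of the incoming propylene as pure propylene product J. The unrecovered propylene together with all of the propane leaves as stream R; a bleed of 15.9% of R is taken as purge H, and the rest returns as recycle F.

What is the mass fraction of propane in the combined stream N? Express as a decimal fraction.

0.684

propane enters only via T and leaves only via the purge: 1920×0.328 = 0.159×(propane in R), and the separation unit passes all propane, so propane in N = propane in R = 3960.8 t/h.
propylene in N: m_A = 1920×0.672 + (1−0.159)·(1−0.651)·m_A, so m_A = 1290.2/0.7065 = 1826.3 t/h.
N = 1826.3 + 3960.8 = 5787 t/h.
propane fraction in N = 3960.8/5787 = 0.684.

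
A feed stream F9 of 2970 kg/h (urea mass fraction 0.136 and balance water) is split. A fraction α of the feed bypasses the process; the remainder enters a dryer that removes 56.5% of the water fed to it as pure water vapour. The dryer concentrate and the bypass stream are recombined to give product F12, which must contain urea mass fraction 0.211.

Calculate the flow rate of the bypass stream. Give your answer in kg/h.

All 2970×0.136 = 403.92 kg/h of urea reaches F12, so F12 = 403.92/0.211 = 1914.3 kg/h and vapour = 1055.7 kg/h.
The evaporator receives (1−α)·2970 of feed at 0.864 water and removes 0.565 of that water:
0.565×0.864×(1−α)×2970 = 1055.7
(1−α) = 1055.7/1449.8 = 0.7281;  α = 0.2719.
Bypass flow = 0.2719×2970 = 807.42 kg/h.

807.4 kg/h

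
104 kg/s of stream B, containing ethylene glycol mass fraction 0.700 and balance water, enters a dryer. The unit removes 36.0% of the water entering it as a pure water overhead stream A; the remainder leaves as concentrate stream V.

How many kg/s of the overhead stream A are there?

11.23 kg/s

water entering = 104×0.300 = 31.2 kg/s; overhead removed = 0.360×31.2 = 11.232 kg/s.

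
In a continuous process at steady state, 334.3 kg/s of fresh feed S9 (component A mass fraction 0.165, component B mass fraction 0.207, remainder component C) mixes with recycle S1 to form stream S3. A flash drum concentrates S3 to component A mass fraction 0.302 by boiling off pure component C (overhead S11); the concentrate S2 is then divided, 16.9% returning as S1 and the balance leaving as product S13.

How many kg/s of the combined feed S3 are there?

Overall component A balance (none leaves overhead): component A in fresh feed = component A in product, i.e. 334.3×0.165 = (1−0.169)·S2·0.302.
S2 = 55.16/(0.302×0.831) = 219.79 kg/s.
Recycle S1 = 0.169×219.79 = 37.145 kg/s.
Combined feed S3 = 334.3 + 37.145 = 371.44 kg/s.

371.4 kg/s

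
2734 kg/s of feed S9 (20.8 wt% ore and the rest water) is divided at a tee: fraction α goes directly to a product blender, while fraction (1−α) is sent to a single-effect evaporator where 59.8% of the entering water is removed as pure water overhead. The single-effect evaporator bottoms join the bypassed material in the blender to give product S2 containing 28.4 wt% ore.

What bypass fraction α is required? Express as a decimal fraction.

0.435

All 2734×0.208 = 568.67 kg/s of ore reaches S2, so S2 = 568.67/0.284 = 2002.4 kg/s and vapour = 731.63 kg/s.
The evaporator receives (1−α)·2734 of feed at 0.792 water and removes 0.598 of that water:
0.598×0.792×(1−α)×2734 = 731.63
(1−α) = 731.63/1294.9 = 0.5650;  α = 0.4350.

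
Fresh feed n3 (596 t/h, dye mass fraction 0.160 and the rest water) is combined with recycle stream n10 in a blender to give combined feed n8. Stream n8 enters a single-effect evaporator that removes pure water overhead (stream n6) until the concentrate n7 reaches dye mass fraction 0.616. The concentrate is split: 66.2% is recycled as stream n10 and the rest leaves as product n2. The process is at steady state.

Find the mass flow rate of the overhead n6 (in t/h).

Overall dye balance (none leaves overhead): dye in fresh feed = dye in product, i.e. 596×0.160 = (1−0.662)·n7·0.616.
n7 = 95.36/(0.616×0.338) = 458 t/h.
Recycle n10 = 0.662×458 = 303.2 t/h.
Combined feed n8 = 596 + 303.2 = 899.2 t/h.
Overhead n6 = n8 − n7 = 899.2 − 458 = 441.19 t/h.

441.2 t/h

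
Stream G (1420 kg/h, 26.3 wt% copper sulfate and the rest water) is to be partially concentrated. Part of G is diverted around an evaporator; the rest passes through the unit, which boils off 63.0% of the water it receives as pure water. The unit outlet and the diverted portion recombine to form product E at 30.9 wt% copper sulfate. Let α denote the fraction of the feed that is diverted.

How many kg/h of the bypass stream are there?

964.7 kg/h

All 1420×0.263 = 373.46 kg/h of copper sulfate reaches E, so E = 373.46/0.309 = 1208.6 kg/h and vapour = 211.39 kg/h.
The evaporator receives (1−α)·1420 of feed at 0.737 water and removes 0.630 of that water:
0.630×0.737×(1−α)×1420 = 211.39
(1−α) = 211.39/659.32 = 0.3206;  α = 0.6794.
Bypass flow = 0.6794×1420 = 964.72 kg/h.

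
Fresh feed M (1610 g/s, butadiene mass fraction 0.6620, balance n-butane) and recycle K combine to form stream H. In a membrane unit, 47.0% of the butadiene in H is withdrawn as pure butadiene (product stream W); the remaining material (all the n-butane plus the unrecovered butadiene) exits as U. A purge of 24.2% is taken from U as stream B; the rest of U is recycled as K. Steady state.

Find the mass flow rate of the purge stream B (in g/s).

n-butane enters only via M and leaves only via the purge: 1610×0.338 = 0.242×(n-butane in U), and the membrane unit passes all n-butane, so n-butane in H = n-butane in U = 2248.7 g/s.
butadiene in H: m_A = 1610×0.662 + (1−0.242)·(1−0.470)·m_A, so m_A = 1065.8/0.5983 = 1781.5 g/s.
U = (1−0.470)×1781.5 + 2248.7 = 3192.9 g/s.
Purge B = 0.242×3192.9 = 772.68 g/s.

772.7 g/s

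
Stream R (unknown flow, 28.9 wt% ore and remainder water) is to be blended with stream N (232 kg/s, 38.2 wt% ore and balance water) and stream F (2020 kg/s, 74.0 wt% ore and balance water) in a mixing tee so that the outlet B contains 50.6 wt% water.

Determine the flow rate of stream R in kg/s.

2297 kg/s

Let R be the unknown flow. Total out = 2252 + R.
water balance: 668.58 + 0.711·R = 0.506·(2252 + R)
(0.711 − 0.506)·R = 0.506×2252 − 668.58 = 470.94
R = 470.94 / 0.205 = 2297.2 kg/s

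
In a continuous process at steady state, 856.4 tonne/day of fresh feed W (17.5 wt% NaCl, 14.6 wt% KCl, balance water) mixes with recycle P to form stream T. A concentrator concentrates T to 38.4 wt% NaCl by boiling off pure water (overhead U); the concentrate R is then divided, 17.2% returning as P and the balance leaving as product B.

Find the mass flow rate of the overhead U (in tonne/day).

466.1 tonne/day

Overall NaCl balance (none leaves overhead): NaCl in fresh feed = NaCl in product, i.e. 856.4×0.175 = (1−0.172)·R·0.384.
R = 149.87/(0.384×0.828) = 471.36 tonne/day.
Recycle P = 0.172×471.36 = 81.074 tonne/day.
Combined feed T = 856.4 + 81.074 = 937.47 tonne/day.
Overhead U = T − R = 937.47 − 471.36 = 466.11 tonne/day.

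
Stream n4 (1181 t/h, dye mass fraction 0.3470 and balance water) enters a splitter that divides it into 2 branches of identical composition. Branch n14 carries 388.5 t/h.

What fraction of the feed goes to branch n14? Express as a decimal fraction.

Fraction to n14 = 388.5/1181 = 0.3290.

0.329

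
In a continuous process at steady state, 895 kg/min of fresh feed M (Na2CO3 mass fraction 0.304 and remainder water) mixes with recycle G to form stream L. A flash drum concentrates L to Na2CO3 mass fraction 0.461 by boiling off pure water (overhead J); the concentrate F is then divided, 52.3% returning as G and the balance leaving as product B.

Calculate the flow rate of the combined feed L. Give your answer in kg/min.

1542 kg/min

Overall Na2CO3 balance (none leaves overhead): Na2CO3 in fresh feed = Na2CO3 in product, i.e. 895×0.304 = (1−0.523)·F·0.461.
F = 272.08/(0.461×0.477) = 1237.3 kg/min.
Recycle G = 0.523×1237.3 = 647.11 kg/min.
Combined feed L = 895 + 647.11 = 1542.1 kg/min.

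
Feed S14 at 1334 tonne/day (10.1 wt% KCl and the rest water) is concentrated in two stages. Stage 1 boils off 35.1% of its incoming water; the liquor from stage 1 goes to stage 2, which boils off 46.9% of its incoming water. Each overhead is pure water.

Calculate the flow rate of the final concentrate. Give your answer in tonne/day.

548 tonne/day

water in feed = 1334×0.899 = 1199.3 tonne/day.
After stage 1: water left = (1−0.351)×1199.3 = 778.32; stream total = 913.06 tonne/day.
After stage 2: water left = (1−0.469)×778.32 = 413.29; final concentrate = 548.02 tonne/day.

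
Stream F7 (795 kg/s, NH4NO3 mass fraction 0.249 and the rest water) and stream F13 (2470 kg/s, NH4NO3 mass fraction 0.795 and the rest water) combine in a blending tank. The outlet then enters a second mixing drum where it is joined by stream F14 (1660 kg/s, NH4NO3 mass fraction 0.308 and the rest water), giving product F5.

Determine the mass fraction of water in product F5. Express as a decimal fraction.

0.457

Overall, product flow = 4925 kg/s.
water in = 795×0.751 + 2470×0.205 + 1660×0.692 = 2252.1 kg/s.
water fraction in F5 = 0.457.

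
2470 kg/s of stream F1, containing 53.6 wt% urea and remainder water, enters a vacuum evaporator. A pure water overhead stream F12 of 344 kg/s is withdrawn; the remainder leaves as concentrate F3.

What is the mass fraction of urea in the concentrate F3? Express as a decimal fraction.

0.623

urea is not removed: 2470×0.536 = 1323.9 kg/s of urea enters F3.
Concentrate = 2470 − 344 = 2126 kg/s.
Mass fraction = 1323.9/2126 = 0.623.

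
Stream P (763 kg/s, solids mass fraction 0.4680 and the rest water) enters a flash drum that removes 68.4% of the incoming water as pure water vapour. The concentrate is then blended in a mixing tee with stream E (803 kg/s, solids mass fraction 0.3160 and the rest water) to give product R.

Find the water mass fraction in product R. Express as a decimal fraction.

0.5259

Vapour removed = 0.684×0.532×763 = 277.65 kg/s; concentrate = 485.35 kg/s.
water reaching the mixer = 128.27 (from concentrate) + 803×0.684 = 677.52 kg/s.
Product flow = 485.35 + 803 = 1288.4 kg/s; water fraction = 0.5259.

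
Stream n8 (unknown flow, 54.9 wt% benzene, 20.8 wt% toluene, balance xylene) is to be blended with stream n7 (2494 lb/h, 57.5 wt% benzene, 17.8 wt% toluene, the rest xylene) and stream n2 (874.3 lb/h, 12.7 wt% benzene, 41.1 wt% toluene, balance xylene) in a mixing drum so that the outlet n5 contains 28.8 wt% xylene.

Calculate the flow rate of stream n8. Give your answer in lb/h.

1108 lb/h

Let n8 be the unknown flow. Total out = 3368.3 + n8.
xylene balance: 1019.9 + 0.243·n8 = 0.288·(3368.3 + n8)
(0.243 − 0.288)·n8 = 0.288×3368.3 − 1019.9 = -49.874
n8 = -49.874 / -0.045 = 1108.3 lb/h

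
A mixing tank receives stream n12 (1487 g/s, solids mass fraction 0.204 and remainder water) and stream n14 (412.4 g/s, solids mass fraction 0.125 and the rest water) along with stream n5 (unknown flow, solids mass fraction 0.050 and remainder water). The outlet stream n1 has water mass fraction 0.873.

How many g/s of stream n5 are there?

Let n5 be the unknown flow. Total out = 1899.4 + n5.
water balance: 1544.5 + 0.950·n5 = 0.873·(1899.4 + n5)
(0.950 − 0.873)·n5 = 0.873×1899.4 − 1544.5 = 113.67
n5 = 113.67 / 0.077 = 1476.3 g/s

1476 g/s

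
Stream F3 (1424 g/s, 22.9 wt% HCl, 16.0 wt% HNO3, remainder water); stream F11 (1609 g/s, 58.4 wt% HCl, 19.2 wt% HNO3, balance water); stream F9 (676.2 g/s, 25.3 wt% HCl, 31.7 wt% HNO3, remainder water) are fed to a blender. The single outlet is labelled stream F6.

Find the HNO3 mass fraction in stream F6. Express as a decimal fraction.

0.203

Total flow out = 1424 + 1609 + 676.2 = 3709.2 g/s.
HNO3 in = 1424×0.160 + 1609×0.192 + 676.2×0.317 = 751.12 g/s.
HNO3 mass fraction in F6 = 751.12/3709.2 = 0.203.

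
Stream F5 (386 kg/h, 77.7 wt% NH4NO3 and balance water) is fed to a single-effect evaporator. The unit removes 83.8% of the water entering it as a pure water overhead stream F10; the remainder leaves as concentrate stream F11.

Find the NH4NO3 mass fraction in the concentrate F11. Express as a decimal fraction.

NH4NO3 is not removed: 386×0.777 = 299.92 kg/h of NH4NO3 enters F11.
water entering = 386×0.223 = 86.078 kg/h; overhead removed = 0.838×86.078 = 72.133 kg/h.
Concentrate = 386 − 72.133 = 313.87 kg/h.
Mass fraction = 299.92/313.87 = 0.956.

0.956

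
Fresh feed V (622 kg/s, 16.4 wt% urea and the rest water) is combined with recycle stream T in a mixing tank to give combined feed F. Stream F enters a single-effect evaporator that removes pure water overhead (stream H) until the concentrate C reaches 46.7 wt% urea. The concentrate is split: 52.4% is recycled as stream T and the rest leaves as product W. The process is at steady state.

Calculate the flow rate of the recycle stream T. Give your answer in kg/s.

Overall urea balance (none leaves overhead): urea in fresh feed = urea in product, i.e. 622×0.164 = (1−0.524)·C·0.467.
C = 102.01/(0.467×0.476) = 458.89 kg/s.
Recycle T = 0.524×458.89 = 240.46 kg/s.

240.5 kg/s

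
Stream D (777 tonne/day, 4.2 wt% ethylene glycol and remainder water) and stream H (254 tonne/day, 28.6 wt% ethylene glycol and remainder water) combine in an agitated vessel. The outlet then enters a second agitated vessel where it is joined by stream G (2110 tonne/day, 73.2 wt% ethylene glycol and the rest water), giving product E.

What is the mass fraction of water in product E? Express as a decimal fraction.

0.4748

Overall, product flow = 3141 tonne/day.
water in = 777×0.958 + 254×0.714 + 2110×0.268 = 1491.2 tonne/day.
water fraction in E = 0.4748.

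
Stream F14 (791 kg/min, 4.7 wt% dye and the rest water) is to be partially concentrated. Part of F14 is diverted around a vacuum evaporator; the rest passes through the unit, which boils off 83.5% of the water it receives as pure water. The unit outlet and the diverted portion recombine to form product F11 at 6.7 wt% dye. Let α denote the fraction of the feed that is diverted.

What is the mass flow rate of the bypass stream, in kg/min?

All 791×0.047 = 37.177 kg/min of dye reaches F11, so F11 = 37.177/0.067 = 554.88 kg/min and vapour = 236.12 kg/min.
The evaporator receives (1−α)·791 of feed at 0.953 water and removes 0.835 of that water:
0.835×0.953×(1−α)×791 = 236.12
(1−α) = 236.12/629.44 = 0.3751;  α = 0.6249.
Bypass flow = 0.6249×791 = 494.28 kg/min.

494.3 kg/min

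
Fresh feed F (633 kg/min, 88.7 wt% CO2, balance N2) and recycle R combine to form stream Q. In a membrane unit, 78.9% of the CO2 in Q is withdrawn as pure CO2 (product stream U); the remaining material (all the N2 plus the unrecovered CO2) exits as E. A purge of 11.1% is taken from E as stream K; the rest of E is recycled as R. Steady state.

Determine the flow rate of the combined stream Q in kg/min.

1336 kg/min

N2 enters only via F and leaves only via the purge: 633×0.113 = 0.111×(N2 in E), and the membrane unit passes all N2, so N2 in Q = N2 in E = 644.41 kg/min.
CO2 in Q: m_A = 633×0.887 + (1−0.111)·(1−0.789)·m_A, so m_A = 561.47/0.8124 = 691.11 kg/min.
Q = 691.11 + 644.41 = 1335.5 kg/min.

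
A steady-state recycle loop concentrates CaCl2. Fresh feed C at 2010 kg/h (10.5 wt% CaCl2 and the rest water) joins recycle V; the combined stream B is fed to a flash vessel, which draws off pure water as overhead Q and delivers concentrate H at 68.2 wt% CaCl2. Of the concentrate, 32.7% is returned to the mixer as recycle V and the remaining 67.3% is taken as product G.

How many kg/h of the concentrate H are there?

Overall CaCl2 balance (none leaves overhead): CaCl2 in fresh feed = CaCl2 in product, i.e. 2010×0.105 = (1−0.327)·H·0.682.
H = 211.05/(0.682×0.673) = 459.82 kg/h.

459.8 kg/h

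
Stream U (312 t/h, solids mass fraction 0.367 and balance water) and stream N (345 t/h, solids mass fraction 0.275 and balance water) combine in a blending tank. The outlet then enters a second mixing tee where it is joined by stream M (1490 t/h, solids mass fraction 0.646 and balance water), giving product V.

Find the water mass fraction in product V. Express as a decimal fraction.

Overall, product flow = 2147 t/h.
water in = 312×0.633 + 345×0.725 + 1490×0.354 = 975.08 t/h.
water fraction in V = 0.454.

0.454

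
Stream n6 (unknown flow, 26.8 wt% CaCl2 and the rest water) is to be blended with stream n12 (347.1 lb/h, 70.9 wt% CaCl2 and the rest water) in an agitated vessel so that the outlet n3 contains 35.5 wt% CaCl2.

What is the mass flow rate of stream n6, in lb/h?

Let n6 be the unknown flow. Total out = 347.1 + n6.
CaCl2 balance: 246.09 + 0.268·n6 = 0.355·(347.1 + n6)
(0.268 − 0.355)·n6 = 0.355×347.1 − 246.09 = -122.87
n6 = -122.87 / -0.087 = 1412.3 lb/h

1412 lb/h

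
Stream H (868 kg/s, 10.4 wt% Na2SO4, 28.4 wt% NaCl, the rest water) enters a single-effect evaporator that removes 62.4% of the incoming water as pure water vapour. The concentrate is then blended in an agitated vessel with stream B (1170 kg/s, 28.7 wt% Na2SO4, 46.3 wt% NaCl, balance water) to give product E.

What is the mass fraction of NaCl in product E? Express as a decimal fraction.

0.462

Vapour removed = 0.624×0.612×868 = 331.48 kg/s; concentrate = 536.52 kg/s.
NaCl reaching the mixer = 246.51 (from concentrate) + 1170×0.463 = 788.22 kg/s.
Product flow = 536.52 + 1170 = 1706.5 kg/s; NaCl fraction = 0.462.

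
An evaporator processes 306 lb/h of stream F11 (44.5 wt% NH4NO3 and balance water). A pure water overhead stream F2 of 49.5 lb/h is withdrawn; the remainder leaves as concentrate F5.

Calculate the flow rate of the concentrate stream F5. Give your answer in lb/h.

256.5 lb/h

Concentrate = 306 − 49.5 = 256.5 lb/h.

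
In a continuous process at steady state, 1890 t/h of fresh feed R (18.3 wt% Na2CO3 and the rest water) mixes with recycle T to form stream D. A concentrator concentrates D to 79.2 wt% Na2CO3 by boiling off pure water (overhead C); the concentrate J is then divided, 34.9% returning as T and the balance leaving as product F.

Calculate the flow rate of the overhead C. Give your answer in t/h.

Overall Na2CO3 balance (none leaves overhead): Na2CO3 in fresh feed = Na2CO3 in product, i.e. 1890×0.183 = (1−0.349)·J·0.792.
J = 345.87/(0.792×0.651) = 670.82 t/h.
Recycle T = 0.349×670.82 = 234.12 t/h.
Combined feed D = 1890 + 234.12 = 2124.1 t/h.
Overhead C = D − J = 2124.1 − 670.82 = 1453.3 t/h.

1453 t/h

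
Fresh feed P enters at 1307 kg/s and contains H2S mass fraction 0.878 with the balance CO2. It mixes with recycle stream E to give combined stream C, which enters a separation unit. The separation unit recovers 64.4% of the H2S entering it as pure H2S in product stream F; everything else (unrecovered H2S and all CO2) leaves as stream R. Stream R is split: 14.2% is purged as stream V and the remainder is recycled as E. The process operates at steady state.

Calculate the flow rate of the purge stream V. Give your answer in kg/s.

243 kg/s

CO2 enters only via P and leaves only via the purge: 1307×0.122 = 0.142×(CO2 in R), and the separation unit passes all CO2, so CO2 in C = CO2 in R = 1122.9 kg/s.
H2S in C: m_A = 1307×0.878 + (1−0.142)·(1−0.644)·m_A, so m_A = 1147.5/0.6946 = 1652.2 kg/s.
R = (1−0.644)×1652.2 + 1122.9 = 1711.1 kg/s.
Purge V = 0.142×1711.1 = 242.98 kg/s.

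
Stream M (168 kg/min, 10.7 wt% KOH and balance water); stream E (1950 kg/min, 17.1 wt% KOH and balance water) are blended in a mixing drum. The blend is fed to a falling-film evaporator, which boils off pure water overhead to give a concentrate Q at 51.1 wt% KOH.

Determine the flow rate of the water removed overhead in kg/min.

KOH entering = 168×0.107 + 1950×0.171 = 351.43 kg/min.
All KOH reports to Q, so Q = 351.43/0.511 = 687.72 kg/min.
Total feed = 2118 kg/min; overhead = 2118 − 687.72 = 1430.3 kg/min.

1430 kg/min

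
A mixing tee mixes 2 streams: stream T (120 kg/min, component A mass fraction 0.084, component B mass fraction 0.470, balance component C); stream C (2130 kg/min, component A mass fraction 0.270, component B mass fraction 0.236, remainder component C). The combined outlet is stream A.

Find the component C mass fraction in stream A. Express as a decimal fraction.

Total flow out = 120 + 2130 = 2250 kg/min.
component C in = 120×0.446 + 2130×0.494 = 1105.7 kg/min.
component C mass fraction in A = 1105.7/2250 = 0.491.

0.491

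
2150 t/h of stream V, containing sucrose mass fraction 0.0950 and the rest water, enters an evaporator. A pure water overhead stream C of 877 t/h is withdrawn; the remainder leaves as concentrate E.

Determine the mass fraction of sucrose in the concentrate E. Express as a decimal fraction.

0.1604

sucrose is not removed: 2150×0.095 = 204.25 t/h of sucrose enters E.
Concentrate = 2150 − 877 = 1273 t/h.
Mass fraction = 204.25/1273 = 0.1604.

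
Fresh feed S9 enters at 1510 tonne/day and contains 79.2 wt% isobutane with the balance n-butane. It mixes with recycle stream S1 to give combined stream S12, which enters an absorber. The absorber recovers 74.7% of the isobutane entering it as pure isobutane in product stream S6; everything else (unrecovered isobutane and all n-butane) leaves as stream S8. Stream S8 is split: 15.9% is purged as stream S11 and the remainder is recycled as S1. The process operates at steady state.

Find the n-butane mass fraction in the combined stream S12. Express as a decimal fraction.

n-butane enters only via S9 and leaves only via the purge: 1510×0.208 = 0.159×(n-butane in S8), and the absorber passes all n-butane, so n-butane in S12 = n-butane in S8 = 1975.3 tonne/day.
isobutane in S12: m_A = 1510×0.792 + (1−0.159)·(1−0.747)·m_A, so m_A = 1195.9/0.7872 = 1519.2 tonne/day.
S12 = 1519.2 + 1975.3 = 3494.5 tonne/day.
n-butane fraction in S12 = 1975.3/3494.5 = 0.565.

0.565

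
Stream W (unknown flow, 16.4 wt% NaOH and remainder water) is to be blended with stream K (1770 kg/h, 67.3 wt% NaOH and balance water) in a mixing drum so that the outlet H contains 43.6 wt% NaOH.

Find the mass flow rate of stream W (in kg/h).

Let W be the unknown flow. Total out = 1770 + W.
NaOH balance: 1191.2 + 0.164·W = 0.436·(1770 + W)
(0.164 − 0.436)·W = 0.436×1770 − 1191.2 = -419.49
W = -419.49 / -0.272 = 1542.2 kg/h

1542 kg/h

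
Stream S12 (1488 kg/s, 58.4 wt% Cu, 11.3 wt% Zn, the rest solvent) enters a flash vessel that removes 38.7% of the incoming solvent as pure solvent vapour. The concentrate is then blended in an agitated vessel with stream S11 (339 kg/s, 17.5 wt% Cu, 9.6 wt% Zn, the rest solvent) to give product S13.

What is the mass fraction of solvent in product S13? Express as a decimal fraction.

0.317

Vapour removed = 0.387×0.303×1488 = 174.48 kg/s; concentrate = 1313.5 kg/s.
solvent reaching the mixer = 276.38 (from concentrate) + 339×0.729 = 523.51 kg/s.
Product flow = 1313.5 + 339 = 1652.5 kg/s; solvent fraction = 0.317.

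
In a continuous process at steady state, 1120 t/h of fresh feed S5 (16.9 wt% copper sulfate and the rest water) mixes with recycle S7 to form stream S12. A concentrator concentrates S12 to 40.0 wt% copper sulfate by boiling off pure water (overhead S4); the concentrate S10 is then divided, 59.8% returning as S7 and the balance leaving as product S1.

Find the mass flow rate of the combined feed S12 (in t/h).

Overall copper sulfate balance (none leaves overhead): copper sulfate in fresh feed = copper sulfate in product, i.e. 1120×0.169 = (1−0.598)·S10·0.400.
S10 = 189.28/(0.400×0.402) = 1177.1 t/h.
Recycle S7 = 0.598×1177.1 = 703.91 t/h.
Combined feed S12 = 1120 + 703.91 = 1823.9 t/h.

1824 t/h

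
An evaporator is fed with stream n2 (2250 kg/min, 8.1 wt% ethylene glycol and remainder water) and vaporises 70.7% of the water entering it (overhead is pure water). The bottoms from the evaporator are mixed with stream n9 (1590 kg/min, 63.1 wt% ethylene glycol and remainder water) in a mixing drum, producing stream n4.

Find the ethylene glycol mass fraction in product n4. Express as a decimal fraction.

Vapour removed = 0.707×0.919×2250 = 1461.9 kg/min; concentrate = 788.1 kg/min.
ethylene glycol reaching the mixer = 182.25 (from concentrate) + 1590×0.631 = 1185.5 kg/min.
Product flow = 788.1 + 1590 = 2378.1 kg/min; ethylene glycol fraction = 0.499.

0.499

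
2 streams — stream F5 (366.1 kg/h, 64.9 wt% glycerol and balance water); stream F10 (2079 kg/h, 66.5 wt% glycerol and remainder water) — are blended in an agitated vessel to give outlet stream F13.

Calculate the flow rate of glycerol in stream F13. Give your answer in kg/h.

glycerol out = glycerol in = 366.1×0.649 + 2079×0.665 = 1620.1 kg/h.

1620 kg/h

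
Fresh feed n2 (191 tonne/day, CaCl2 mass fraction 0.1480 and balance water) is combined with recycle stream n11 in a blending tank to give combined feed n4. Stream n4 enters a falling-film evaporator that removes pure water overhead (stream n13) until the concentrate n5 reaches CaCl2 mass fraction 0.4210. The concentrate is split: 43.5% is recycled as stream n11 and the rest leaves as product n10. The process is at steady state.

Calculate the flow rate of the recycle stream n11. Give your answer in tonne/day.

Overall CaCl2 balance (none leaves overhead): CaCl2 in fresh feed = CaCl2 in product, i.e. 191×0.148 = (1−0.435)·n5·0.421.
n5 = 28.268/(0.421×0.565) = 118.84 tonne/day.
Recycle n11 = 0.435×118.84 = 51.696 tonne/day.

51.7 tonne/day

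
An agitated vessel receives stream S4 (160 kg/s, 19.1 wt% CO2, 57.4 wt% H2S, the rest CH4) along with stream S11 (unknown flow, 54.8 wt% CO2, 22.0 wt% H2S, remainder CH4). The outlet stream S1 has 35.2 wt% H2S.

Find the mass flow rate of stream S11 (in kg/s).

Let S11 be the unknown flow. Total out = 160 + S11.
H2S balance: 91.84 + 0.220·S11 = 0.352·(160 + S11)
(0.220 − 0.352)·S11 = 0.352×160 − 91.84 = -35.52
S11 = -35.52 / -0.132 = 269.09 kg/s

269.1 kg/s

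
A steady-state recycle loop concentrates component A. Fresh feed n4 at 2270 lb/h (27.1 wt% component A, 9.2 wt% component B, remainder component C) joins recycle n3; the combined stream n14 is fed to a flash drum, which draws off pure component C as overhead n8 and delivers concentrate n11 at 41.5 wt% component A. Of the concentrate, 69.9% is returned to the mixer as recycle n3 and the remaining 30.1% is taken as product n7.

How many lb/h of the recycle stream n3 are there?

3442 lb/h

Overall component A balance (none leaves overhead): component A in fresh feed = component A in product, i.e. 2270×0.271 = (1−0.699)·n11·0.415.
n11 = 615.17/(0.415×0.301) = 4924.7 lb/h.
Recycle n3 = 0.699×4924.7 = 3442.4 lb/h.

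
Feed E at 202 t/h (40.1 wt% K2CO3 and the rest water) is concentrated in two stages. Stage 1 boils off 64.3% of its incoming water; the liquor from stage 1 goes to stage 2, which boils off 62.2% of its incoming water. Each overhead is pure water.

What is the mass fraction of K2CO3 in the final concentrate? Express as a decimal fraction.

0.8322

water in feed = 202×0.599 = 121 t/h.
After stage 1: water left = (1−0.643)×121 = 43.196; stream total = 124.2 t/h.
After stage 2: water left = (1−0.622)×43.196 = 16.328; final concentrate = 97.33 t/h.
K2CO3 fraction = 81.002/97.33 = 0.8322.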